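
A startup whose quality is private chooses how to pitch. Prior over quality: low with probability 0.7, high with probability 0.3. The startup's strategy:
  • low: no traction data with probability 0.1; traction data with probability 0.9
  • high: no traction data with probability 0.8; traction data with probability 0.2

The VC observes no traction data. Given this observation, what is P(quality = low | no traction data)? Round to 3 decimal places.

0.226

P(no traction data) = 0.7·0.1 + 0.3·0.8 = 0.31
P(low | no traction data) = (0.7·0.1) / 0.31 = 0.07 / 0.31 = 0.225806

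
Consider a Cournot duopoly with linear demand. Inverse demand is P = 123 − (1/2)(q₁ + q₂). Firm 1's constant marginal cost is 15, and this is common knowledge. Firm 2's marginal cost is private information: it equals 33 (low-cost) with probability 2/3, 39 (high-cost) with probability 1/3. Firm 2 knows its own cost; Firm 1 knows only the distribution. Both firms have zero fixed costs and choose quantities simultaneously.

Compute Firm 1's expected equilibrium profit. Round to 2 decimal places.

3640.89

Type-c best response for Firm 2: q₂(c) = (123 − c) − q₁/2.
Firm 1 maximizes expected profit; its first-order condition is 123 − q₁ − (1/2)E[q₂] − 15 = 0.
Substituting E[q₂] and solving: E[c₂] = 35, so q₁ = (123 − 2·15 + 35)/(3/2) = 85.3333.
E[P] = 123 − (1/2)·(q₁ + E[q₂]) = 57.6667; Firm 1's expected profit = (E[P] − 15)·q₁ = (57.6667 − 15)·85.3333 = 3640.89.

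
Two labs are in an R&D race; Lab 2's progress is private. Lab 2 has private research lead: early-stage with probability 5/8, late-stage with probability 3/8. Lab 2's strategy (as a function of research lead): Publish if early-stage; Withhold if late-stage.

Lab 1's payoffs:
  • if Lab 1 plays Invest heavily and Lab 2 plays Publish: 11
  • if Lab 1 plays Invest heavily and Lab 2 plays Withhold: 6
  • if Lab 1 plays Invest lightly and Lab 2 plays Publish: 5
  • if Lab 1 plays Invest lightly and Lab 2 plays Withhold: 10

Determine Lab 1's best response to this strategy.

Invest heavily

Compute Lab 1's expected payoff for each action, taking the expectation over Lab 2's type.
E[Invest heavily] = 5/8·(11) + 3/8·(6) = 73/8
E[Invest lightly] = 5/8·(5) + 3/8·(10) = 55/8
Best response: Invest heavily (73/8 is the largest).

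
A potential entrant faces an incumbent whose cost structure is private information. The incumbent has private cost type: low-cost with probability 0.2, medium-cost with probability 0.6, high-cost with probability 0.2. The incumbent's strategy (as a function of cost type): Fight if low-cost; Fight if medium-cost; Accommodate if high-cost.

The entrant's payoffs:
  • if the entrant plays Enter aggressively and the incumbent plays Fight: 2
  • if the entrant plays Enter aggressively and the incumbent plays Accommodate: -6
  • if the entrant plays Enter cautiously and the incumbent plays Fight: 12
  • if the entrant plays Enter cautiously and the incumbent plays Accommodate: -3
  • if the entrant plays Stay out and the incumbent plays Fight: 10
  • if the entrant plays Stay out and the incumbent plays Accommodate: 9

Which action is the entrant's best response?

Stay out

E[Enter aggressively] = 0.2·(2) + 0.6·(2) + 0.2·(-6) = 0.4
E[Enter cautiously] = 0.2·(12) + 0.6·(12) + 0.2·(-3) = 9
E[Stay out] = 0.2·(10) + 0.6·(10) + 0.2·(9) = 9.8
Best response: Stay out (9.8 is the largest).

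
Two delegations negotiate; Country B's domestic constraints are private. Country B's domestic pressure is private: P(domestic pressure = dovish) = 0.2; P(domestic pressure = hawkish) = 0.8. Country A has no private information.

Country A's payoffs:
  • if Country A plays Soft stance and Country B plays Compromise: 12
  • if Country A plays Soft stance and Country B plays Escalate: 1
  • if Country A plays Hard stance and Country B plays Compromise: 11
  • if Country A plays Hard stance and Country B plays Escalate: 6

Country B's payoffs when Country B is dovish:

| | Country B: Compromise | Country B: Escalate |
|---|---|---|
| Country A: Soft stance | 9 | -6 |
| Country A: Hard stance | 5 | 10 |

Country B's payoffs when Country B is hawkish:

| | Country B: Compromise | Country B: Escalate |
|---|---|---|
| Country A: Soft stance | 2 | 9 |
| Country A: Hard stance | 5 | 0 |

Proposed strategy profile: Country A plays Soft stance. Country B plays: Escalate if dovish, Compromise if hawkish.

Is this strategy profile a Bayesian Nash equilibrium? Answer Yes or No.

No

A profile is a BNE iff every type of every player is best-responding given beliefs about the other side.
Country A plays Soft stance: E[Soft stance] = 0.2·(1) + 0.8·(12) = 9.8; E[Hard stance] = 10. Not best-responding. ✗
Country B (domestic pressure dovish), facing Soft stance: Compromise gives 9, Escalate gives -6. Proposed Escalate is not best — profitable deviation exists. ✗
Country B (domestic pressure hawkish), facing Soft stance: Compromise gives 2, Escalate gives 9. Proposed Compromise is not best — profitable deviation exists. ✗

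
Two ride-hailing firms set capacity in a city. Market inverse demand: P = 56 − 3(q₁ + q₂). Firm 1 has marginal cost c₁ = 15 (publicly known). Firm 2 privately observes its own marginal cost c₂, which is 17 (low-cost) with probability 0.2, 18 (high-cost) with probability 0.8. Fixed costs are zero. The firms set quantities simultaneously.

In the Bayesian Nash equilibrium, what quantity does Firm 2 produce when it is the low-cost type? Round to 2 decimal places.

Type-c best response for Firm 2: q₂(c) = (56 − c)/6 − q₁/2.
Firm 1 maximizes expected profit; its first-order condition is 56 − 6q₁ − 3E[q₂] − 15 = 0.
Substituting E[q₂] and solving: E[c₂] = 17.8, so q₁ = (56 − 2·15 + 17.8)/9 = 4.86667.
q₂(low-cost) = (56 − 17 − 3·4.86667)/6 = 4.06667.

4.07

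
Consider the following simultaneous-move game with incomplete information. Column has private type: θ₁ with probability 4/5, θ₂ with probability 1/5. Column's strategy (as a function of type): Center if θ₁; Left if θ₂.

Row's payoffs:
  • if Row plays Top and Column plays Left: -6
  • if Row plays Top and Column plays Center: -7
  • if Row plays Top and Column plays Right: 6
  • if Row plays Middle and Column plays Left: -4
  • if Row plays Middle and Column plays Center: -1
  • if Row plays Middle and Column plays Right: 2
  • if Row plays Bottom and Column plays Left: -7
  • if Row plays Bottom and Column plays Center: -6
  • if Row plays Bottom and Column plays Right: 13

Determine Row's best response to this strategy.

E[Top] = 4/5·(-7) + 1/5·(-6) = -34/5
E[Middle] = 4/5·(-1) + 1/5·(-4) = -8/5
E[Bottom] = 4/5·(-6) + 1/5·(-7) = -31/5
Best response: Middle (-8/5 is the largest).

Middle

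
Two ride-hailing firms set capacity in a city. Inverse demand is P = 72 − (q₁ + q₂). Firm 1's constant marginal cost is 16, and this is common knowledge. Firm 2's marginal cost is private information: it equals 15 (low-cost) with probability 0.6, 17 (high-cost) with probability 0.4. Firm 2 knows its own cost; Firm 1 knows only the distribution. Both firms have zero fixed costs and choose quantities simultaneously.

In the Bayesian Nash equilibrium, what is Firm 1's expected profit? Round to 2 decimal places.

345.96

Firm 2 with cost c maximizes (72 − (q₁+q₂) − c)·q₂, giving q₂(c) = (72 − c − q₁)/2.
E[c₂] = 0.6·15 + 0.4·17 = 15.8
Firm 1's FOC against E[q₂] yields q₁ = (72 − 2·16 + E[c₂])/3 = (72 − 32 + 15.8)/3 = 18.6.
E[P] = 72 − (q₁ + E[q₂]) = 34.6; Firm 1's expected profit = (E[P] − 16)·q₁ = (34.6 − 16)·18.6 = 345.96.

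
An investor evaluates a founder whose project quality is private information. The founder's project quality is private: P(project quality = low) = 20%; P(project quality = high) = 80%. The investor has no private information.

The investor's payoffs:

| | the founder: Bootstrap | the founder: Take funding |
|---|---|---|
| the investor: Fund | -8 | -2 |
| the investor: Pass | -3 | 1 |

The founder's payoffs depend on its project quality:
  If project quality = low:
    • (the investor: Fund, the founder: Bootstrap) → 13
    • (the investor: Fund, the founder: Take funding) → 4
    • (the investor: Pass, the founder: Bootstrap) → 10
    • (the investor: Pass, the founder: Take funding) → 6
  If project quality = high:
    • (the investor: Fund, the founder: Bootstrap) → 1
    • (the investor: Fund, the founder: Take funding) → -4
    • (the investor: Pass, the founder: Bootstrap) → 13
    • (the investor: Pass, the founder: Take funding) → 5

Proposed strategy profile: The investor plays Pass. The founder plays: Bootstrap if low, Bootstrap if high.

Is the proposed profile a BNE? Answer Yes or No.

Yes

The investor plays Pass: E[Pass] = 0.2·(-3) + 0.8·(-3) = -3; E[Fund] = -8. Best-responding. ✓
The founder (project quality low), facing Pass: Bootstrap gives 10, Take funding gives 6. Proposed Bootstrap is best. ✓
The founder (project quality high), facing Pass: Bootstrap gives 13, Take funding gives 5. Proposed Bootstrap is best. ✓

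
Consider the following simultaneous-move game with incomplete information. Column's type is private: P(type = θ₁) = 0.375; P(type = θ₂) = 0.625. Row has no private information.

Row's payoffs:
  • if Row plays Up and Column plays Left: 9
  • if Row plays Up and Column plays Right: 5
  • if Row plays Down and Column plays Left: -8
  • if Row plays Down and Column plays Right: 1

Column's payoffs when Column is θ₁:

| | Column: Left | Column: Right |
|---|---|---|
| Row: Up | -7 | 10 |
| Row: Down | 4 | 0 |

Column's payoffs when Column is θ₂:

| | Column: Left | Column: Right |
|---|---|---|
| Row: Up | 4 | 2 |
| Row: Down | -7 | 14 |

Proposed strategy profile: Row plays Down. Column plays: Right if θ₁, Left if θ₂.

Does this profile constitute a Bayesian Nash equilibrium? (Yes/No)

No

Row plays Down: E[Down] = 0.375·(1) + 0.625·(-8) = -4.625; E[Up] = 7.5. Not best-responding. ✗
Column (type θ₁), facing Down: Left gives 4, Right gives 0. Proposed Right is not best — profitable deviation exists. ✗
Column (type θ₂), facing Down: Left gives -7, Right gives 14. Proposed Left is not best — profitable deviation exists. ✗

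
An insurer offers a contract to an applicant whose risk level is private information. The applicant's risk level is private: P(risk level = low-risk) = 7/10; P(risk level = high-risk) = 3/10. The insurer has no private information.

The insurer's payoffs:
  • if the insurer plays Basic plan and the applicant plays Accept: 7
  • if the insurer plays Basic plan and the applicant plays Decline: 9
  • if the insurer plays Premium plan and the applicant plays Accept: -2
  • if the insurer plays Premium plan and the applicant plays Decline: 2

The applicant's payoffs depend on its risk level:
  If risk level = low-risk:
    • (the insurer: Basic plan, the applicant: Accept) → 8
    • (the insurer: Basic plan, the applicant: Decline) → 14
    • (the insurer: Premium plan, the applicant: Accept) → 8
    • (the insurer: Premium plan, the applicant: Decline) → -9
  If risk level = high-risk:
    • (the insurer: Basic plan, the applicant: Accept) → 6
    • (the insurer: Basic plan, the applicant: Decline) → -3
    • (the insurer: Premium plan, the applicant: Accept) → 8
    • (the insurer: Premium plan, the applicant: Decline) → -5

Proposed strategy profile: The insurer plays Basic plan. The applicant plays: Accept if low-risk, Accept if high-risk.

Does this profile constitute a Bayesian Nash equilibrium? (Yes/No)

The insurer plays Basic plan: E[Basic plan] = 7/10·(7) + 3/10·(7) = 7; E[Premium plan] = -2. Best-responding. ✓
The applicant (risk level low-risk), facing Basic plan: Accept gives 8, Decline gives 14. Proposed Accept is not best — profitable deviation exists. ✗
The applicant (risk level high-risk), facing Basic plan: Accept gives 6, Decline gives -3. Proposed Accept is best. ✓

No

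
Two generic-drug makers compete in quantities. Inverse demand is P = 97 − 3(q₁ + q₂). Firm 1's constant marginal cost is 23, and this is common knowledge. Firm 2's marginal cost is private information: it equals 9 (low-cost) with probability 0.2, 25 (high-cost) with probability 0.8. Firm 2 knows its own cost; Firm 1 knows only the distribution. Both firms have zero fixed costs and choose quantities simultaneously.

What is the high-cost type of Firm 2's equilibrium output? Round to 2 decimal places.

Type-c best response for Firm 2: q₂(c) = (97 − c)/6 − q₁/2.
Firm 1 maximizes expected profit; its first-order condition is 97 − 6q₁ − 3E[q₂] − 23 = 0.
Substituting E[q₂] and solving: E[c₂] = 21.8, so q₁ = (97 − 2·23 + 21.8)/9 = 8.08889.
q₂(high-cost) = (97 − 25 − 3·8.08889)/6 = 7.95556.

7.96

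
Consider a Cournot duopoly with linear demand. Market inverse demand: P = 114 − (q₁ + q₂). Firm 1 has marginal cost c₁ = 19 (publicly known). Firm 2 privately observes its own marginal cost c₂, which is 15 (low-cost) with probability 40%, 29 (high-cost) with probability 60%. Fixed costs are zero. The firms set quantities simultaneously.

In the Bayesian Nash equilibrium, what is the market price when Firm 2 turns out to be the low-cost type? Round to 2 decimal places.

Type-c best response for Firm 2: q₂(c) = (114 − c)/2 − q₁/2.
Firm 1 maximizes expected profit; its first-order condition is 114 − 2q₁ − E[q₂] − 19 = 0.
Substituting E[q₂] and solving: E[c₂] = 23.4, so q₁ = (114 − 2·19 + 23.4)/3 = 33.1333.
q₂(low-cost) = 32.9333, so P = 114 − (33.1333 + 32.9333) = 47.9333.

47.93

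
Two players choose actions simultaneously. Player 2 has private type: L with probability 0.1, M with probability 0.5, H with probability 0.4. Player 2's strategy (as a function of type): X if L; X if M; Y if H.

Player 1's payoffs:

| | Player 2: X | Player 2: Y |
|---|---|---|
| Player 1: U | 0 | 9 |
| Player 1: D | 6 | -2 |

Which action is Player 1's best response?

U

Compute Player 1's expected payoff for each action, taking the expectation over Player 2's type.
E[U] = 0.1·(0) + 0.5·(0) + 0.4·(9) = 3.6
E[D] = 0.1·(6) + 0.5·(6) + 0.4·(-2) = 2.8
Best response: U (3.6 is the largest).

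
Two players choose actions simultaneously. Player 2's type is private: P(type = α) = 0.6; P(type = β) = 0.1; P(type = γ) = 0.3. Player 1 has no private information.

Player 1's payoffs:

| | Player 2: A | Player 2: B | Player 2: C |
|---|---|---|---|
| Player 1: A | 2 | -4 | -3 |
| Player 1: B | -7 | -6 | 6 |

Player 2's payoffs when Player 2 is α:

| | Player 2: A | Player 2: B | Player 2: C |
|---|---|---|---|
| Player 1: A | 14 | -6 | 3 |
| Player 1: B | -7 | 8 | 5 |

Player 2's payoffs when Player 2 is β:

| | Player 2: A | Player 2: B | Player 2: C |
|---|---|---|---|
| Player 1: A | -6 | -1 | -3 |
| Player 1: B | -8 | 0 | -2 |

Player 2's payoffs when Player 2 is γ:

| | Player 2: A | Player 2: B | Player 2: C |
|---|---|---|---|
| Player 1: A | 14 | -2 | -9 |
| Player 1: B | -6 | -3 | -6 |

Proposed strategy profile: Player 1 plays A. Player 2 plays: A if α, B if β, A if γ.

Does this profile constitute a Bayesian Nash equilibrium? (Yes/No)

Yes

Player 1 plays A: E[A] = 0.6·(2) + 0.1·(-4) + 0.3·(2) = 1.4; E[B] = -6.9. Best-responding. ✓
Player 2 (type α), facing A: A gives 14, B gives -6, C gives 3. Proposed A is best. ✓
Player 2 (type β), facing A: A gives -6, B gives -1, C gives -3. Proposed B is best. ✓
Player 2 (type γ), facing A: A gives 14, B gives -2, C gives -9. Proposed A is best. ✓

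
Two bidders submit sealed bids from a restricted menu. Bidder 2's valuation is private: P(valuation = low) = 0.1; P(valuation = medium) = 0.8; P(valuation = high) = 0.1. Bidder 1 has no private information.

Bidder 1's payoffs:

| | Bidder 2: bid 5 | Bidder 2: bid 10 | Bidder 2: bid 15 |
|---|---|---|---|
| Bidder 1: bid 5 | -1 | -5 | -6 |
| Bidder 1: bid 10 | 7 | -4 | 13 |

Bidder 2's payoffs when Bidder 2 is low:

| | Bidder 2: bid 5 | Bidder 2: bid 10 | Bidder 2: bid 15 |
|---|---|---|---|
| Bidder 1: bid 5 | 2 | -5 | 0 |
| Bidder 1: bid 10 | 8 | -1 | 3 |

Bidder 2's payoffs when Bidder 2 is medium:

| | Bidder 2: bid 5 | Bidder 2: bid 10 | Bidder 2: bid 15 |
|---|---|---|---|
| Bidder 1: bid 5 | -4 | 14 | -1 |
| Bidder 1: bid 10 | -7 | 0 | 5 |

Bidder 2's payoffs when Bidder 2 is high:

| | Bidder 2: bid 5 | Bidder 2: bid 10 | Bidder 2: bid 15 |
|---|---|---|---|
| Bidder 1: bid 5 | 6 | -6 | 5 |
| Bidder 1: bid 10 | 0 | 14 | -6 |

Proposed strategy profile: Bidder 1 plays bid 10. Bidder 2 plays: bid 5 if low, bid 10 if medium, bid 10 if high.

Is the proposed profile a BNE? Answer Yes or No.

Bidder 1 plays bid 10: E[bid 10] = 0.1·(7) + 0.8·(-4) + 0.1·(-4) = -2.9; E[bid 5] = -4.6. Best-responding. ✓
Bidder 2 (valuation low), facing bid 10: bid 5 gives 8, bid 10 gives -1, bid 15 gives 3. Proposed bid 5 is best. ✓
Bidder 2 (valuation medium), facing bid 10: bid 5 gives -7, bid 10 gives 0, bid 15 gives 5. Proposed bid 10 is not best — profitable deviation exists. ✗
Bidder 2 (valuation high), facing bid 10: bid 5 gives 0, bid 10 gives 14, bid 15 gives -6. Proposed bid 10 is best. ✓

No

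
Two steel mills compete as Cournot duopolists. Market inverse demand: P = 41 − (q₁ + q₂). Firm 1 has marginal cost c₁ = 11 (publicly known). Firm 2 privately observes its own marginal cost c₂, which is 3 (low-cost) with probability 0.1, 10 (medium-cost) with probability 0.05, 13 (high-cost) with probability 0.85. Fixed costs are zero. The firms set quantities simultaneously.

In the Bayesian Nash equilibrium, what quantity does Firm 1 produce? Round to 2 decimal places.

Each type of Firm 2 best-responds to q₁; Firm 1 best-responds to the expected q₂ over Firm 2's types.
Firm 2 with cost c maximizes (41 − (q₁+q₂) − c)·q₂, giving q₂(c) = (41 − c − q₁)/2.
E[c₂] = 0.1·3 + 0.05·10 + 0.85·13 = 11.85
Firm 1's FOC against E[q₂] yields q₁ = (41 − 2·11 + E[c₂])/3 = (41 − 22 + 11.85)/3 = 10.2833.

10.28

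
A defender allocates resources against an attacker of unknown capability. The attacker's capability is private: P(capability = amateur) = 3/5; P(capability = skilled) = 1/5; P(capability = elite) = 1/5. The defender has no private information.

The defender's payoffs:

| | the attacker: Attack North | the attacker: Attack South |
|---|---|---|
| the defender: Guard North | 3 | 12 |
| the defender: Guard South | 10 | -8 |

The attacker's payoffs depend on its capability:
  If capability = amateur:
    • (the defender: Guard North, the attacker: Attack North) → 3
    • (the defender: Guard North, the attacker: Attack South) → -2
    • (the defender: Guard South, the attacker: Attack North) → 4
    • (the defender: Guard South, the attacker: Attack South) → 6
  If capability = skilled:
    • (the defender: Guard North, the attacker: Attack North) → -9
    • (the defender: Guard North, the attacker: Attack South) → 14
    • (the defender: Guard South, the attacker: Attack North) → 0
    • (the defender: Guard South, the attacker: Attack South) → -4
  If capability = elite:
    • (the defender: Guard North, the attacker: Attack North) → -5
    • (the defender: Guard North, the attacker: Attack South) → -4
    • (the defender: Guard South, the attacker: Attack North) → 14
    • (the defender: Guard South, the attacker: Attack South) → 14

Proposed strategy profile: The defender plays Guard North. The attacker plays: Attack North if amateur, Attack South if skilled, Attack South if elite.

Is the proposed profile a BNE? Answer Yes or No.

Yes

The defender plays Guard North: E[Guard North] = 3/5·(3) + 1/5·(12) + 1/5·(12) = 33/5; E[Guard South] = 14/5. Best-responding. ✓
The attacker (capability amateur), facing Guard North: Attack North gives 3, Attack South gives -2. Proposed Attack North is best. ✓
The attacker (capability skilled), facing Guard North: Attack North gives -9, Attack South gives 14. Proposed Attack South is best. ✓
The attacker (capability elite), facing Guard North: Attack North gives -5, Attack South gives -4. Proposed Attack South is best. ✓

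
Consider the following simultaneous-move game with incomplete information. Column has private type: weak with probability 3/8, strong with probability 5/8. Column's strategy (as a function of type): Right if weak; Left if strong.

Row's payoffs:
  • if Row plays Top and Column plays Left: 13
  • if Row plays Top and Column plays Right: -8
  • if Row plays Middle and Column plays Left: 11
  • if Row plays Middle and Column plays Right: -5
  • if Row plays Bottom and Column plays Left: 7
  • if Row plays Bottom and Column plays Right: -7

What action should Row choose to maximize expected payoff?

Compute Row's expected payoff for each action, taking the expectation over Column's type.
E[Top] = 3/8·(-8) + 5/8·(13) = 41/8
E[Middle] = 3/8·(-5) + 5/8·(11) = 5
E[Bottom] = 3/8·(-7) + 5/8·(7) = 7/4
Best response: Top (41/8 is the largest).

Top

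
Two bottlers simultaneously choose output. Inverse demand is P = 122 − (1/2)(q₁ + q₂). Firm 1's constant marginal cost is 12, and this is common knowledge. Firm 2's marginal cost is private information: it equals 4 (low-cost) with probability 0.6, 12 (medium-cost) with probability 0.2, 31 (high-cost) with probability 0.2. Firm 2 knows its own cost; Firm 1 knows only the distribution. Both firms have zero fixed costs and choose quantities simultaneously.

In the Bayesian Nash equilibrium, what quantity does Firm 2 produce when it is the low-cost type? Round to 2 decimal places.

Firm 2 with cost c maximizes (122 − (1/2)(q₁+q₂) − c)·q₂, giving q₂(c) = (122 − c − (1/2)q₁).
E[c₂] = 0.6·4 + 0.2·12 + 0.2·31 = 11
Firm 1's FOC against E[q₂] yields q₁ = (122 − 2·12 + E[c₂])/(3/2) = (122 − 24 + 11)/(3/2) = 72.6667.
q₂(low-cost) = (122 − 4 − (1/2)·72.6667) = 81.6667.

81.67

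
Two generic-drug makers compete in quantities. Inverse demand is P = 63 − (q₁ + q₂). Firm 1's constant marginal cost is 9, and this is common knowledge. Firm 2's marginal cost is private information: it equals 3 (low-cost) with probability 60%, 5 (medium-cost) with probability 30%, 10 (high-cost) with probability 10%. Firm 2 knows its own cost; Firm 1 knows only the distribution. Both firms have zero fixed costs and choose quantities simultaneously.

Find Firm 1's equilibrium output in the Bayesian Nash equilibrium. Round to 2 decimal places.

Firm 2 with cost c maximizes (63 − (q₁+q₂) − c)·q₂, giving q₂(c) = (63 − c − q₁)/2.
E[c₂] = 0.6·3 + 0.3·5 + 0.1·10 = 4.3
Firm 1's FOC against E[q₂] yields q₁ = (63 − 2·9 + E[c₂])/3 = (63 − 18 + 4.3)/3 = 16.4333.

16.43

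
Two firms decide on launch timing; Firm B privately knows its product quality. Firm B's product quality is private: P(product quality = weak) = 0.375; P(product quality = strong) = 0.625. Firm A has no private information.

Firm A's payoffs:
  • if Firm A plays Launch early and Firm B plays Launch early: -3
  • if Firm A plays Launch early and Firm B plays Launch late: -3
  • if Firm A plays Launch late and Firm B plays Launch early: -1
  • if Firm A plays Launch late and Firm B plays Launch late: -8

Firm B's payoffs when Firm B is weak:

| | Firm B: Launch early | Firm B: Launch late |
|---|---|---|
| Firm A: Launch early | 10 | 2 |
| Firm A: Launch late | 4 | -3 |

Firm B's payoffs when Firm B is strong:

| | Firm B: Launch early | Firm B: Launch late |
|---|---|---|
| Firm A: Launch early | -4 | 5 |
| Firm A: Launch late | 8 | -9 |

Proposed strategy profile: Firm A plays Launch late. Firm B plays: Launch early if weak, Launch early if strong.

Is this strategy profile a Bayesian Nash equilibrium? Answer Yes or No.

Firm A plays Launch late: E[Launch late] = 0.375·(-1) + 0.625·(-1) = -1; E[Launch early] = -3. Best-responding. ✓
Firm B (product quality weak), facing Launch late: Launch early gives 4, Launch late gives -3. Proposed Launch early is best. ✓
Firm B (product quality strong), facing Launch late: Launch early gives 8, Launch late gives -9. Proposed Launch early is best. ✓

Yes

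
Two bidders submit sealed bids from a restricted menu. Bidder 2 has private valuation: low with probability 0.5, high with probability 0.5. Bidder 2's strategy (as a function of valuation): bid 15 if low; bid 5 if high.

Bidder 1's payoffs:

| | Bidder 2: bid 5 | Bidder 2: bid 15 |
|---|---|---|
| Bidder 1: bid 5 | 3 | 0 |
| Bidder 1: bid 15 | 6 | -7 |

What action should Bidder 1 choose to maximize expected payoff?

bid 5

Compute Bidder 1's expected payoff for each action, taking the expectation over Bidder 2's type.
E[bid 5] = 0.5·(0) + 0.5·(3) = 1.5
E[bid 15] = 0.5·(-7) + 0.5·(6) = -0.5
Best response: bid 5 (1.5 is the largest).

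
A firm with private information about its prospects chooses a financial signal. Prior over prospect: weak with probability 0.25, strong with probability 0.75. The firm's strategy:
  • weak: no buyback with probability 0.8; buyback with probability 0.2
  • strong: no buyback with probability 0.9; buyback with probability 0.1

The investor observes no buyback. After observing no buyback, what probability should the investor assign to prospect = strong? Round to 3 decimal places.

P(no buyback) = 0.25·0.8 + 0.75·0.9 = 0.875
P(strong | no buyback) = (0.75·0.9) / 0.875 = 0.675 / 0.875 = 0.771429

0.771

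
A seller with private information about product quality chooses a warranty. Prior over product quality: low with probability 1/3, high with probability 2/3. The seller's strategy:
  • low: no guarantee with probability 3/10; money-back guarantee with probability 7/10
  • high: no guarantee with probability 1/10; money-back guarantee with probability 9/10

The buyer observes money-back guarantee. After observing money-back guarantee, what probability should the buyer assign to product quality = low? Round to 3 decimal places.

P(money-back guarantee) = (1/3)·(7/10) + (2/3)·(9/10) = 5/6
P(low | money-back guarantee) = ((1/3)·(7/10)) / (5/6) = (7/30) / (5/6) = 7/25

0.280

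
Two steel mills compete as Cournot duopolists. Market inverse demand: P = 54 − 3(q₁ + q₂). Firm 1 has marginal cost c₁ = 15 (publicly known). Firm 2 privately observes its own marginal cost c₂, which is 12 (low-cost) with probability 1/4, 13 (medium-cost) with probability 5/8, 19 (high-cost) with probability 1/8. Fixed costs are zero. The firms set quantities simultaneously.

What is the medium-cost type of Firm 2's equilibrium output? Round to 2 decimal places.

4.75

Type-c best response for Firm 2: q₂(c) = (54 − c)/6 − q₁/2.
Firm 1 maximizes expected profit; its first-order condition is 54 − 6q₁ − 3E[q₂] − 15 = 0.
Substituting E[q₂] and solving: E[c₂] = 13.5, so q₁ = (54 − 2·15 + 13.5)/9 = 4.16667.
q₂(medium-cost) = (54 − 13 − 3·4.16667)/6 = 4.75.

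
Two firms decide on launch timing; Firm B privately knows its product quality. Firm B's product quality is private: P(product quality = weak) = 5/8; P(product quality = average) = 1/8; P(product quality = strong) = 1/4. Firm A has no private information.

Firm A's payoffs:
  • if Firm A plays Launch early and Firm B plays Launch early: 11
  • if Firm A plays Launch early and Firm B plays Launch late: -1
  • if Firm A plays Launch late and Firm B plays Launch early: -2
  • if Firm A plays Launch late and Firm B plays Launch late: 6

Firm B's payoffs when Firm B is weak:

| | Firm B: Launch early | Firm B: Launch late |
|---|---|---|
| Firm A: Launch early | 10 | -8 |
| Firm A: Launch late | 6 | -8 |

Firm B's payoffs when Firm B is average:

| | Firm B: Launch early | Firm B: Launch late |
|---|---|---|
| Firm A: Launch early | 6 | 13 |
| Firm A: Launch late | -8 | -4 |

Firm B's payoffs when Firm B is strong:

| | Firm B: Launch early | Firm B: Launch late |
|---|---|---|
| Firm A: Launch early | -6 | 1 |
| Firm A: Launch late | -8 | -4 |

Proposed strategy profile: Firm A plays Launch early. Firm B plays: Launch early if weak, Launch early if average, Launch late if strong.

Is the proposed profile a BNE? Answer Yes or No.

No

Firm A plays Launch early: E[Launch early] = 5/8·(11) + 1/8·(11) + 1/4·(-1) = 8; E[Launch late] = 0. Best-responding. ✓
Firm B (product quality weak), facing Launch early: Launch early gives 10, Launch late gives -8. Proposed Launch early is best. ✓
Firm B (product quality average), facing Launch early: Launch early gives 6, Launch late gives 13. Proposed Launch early is not best — profitable deviation exists. ✗
Firm B (product quality strong), facing Launch early: Launch early gives -6, Launch late gives 1. Proposed Launch late is best. ✓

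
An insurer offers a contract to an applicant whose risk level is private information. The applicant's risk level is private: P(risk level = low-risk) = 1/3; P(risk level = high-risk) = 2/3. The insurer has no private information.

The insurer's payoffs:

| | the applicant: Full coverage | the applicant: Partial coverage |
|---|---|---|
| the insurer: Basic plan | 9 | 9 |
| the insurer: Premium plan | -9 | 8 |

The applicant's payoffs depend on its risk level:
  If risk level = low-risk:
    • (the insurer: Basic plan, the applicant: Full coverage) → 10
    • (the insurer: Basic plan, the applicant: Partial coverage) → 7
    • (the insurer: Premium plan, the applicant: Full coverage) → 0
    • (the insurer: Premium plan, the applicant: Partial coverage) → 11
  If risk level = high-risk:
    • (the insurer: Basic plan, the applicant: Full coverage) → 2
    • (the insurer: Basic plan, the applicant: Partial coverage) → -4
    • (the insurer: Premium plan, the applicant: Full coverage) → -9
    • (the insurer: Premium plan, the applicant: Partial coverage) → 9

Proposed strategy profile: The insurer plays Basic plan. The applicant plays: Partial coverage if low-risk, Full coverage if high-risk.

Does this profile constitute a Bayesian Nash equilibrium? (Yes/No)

The insurer plays Basic plan: E[Basic plan] = 1/3·(9) + 2/3·(9) = 9; E[Premium plan] = -10/3. Best-responding. ✓
The applicant (risk level low-risk), facing Basic plan: Full coverage gives 10, Partial coverage gives 7. Proposed Partial coverage is not best — profitable deviation exists. ✗
The applicant (risk level high-risk), facing Basic plan: Full coverage gives 2, Partial coverage gives -4. Proposed Full coverage is best. ✓

No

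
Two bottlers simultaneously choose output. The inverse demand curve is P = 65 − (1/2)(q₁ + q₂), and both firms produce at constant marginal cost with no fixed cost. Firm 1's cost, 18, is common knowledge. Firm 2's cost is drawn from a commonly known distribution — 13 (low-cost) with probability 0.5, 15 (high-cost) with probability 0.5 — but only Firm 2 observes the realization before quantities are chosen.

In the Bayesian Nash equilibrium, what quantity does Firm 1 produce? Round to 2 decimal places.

Type-c best response for Firm 2: q₂(c) = (65 − c) − q₁/2.
Firm 1 maximizes expected profit; its first-order condition is 65 − q₁ − (1/2)E[q₂] − 18 = 0.
Substituting E[q₂] and solving: E[c₂] = 14, so q₁ = (65 − 2·18 + 14)/(3/2) = 28.6667.

28.67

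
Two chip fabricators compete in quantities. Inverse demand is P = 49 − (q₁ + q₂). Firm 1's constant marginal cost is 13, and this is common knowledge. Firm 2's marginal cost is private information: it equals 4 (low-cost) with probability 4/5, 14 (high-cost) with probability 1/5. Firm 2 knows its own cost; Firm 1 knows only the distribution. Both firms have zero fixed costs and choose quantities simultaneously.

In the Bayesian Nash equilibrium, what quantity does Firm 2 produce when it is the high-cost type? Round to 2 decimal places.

Type-c best response for Firm 2: q₂(c) = (49 − c)/2 − q₁/2.
Firm 1 maximizes expected profit; its first-order condition is 49 − 2q₁ − E[q₂] − 13 = 0.
Substituting E[q₂] and solving: E[c₂] = 6, so q₁ = (49 − 2·13 + 6)/3 = 9.66667.
q₂(high-cost) = (49 − 14 − 9.66667)/2 = 12.6667.

12.67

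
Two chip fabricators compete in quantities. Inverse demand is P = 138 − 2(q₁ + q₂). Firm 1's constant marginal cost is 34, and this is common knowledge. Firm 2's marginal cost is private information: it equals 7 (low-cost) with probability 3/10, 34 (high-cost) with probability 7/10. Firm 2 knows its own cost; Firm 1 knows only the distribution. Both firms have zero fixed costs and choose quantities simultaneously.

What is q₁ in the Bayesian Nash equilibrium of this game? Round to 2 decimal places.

Type-c best response for Firm 2: q₂(c) = (138 − c)/4 − q₁/2.
Firm 1 maximizes expected profit; its first-order condition is 138 − 4q₁ − 2E[q₂] − 34 = 0.
Substituting E[q₂] and solving: E[c₂] = 25.9, so q₁ = (138 − 2·34 + 25.9)/6 = 15.9833.

15.98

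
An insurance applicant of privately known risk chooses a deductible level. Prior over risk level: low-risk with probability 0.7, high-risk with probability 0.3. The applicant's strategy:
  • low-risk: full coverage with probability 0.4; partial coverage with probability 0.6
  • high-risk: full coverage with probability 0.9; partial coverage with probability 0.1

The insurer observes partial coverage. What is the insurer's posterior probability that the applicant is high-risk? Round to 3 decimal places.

0.067

P(partial coverage) = 0.7·0.6 + 0.3·0.1 = 0.45
P(high-risk | partial coverage) = (0.3·0.1) / 0.45 = 0.03 / 0.45 = 0.0666667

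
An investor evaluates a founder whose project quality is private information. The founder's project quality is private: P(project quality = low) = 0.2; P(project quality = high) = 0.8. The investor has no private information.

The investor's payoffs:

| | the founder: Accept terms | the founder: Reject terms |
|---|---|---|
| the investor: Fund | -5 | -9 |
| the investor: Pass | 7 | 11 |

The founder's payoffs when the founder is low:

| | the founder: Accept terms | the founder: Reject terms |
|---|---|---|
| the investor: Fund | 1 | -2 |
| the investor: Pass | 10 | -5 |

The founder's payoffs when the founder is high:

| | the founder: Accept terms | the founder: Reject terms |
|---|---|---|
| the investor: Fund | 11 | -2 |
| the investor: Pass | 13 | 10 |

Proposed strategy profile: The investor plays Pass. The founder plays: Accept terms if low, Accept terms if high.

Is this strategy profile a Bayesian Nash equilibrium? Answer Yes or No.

The investor plays Pass: E[Pass] = 0.2·(7) + 0.8·(7) = 7; E[Fund] = -5. Best-responding. ✓
The founder (project quality low), facing Pass: Accept terms gives 10, Reject terms gives -5. Proposed Accept terms is best. ✓
The founder (project quality high), facing Pass: Accept terms gives 13, Reject terms gives 10. Proposed Accept terms is best. ✓

Yes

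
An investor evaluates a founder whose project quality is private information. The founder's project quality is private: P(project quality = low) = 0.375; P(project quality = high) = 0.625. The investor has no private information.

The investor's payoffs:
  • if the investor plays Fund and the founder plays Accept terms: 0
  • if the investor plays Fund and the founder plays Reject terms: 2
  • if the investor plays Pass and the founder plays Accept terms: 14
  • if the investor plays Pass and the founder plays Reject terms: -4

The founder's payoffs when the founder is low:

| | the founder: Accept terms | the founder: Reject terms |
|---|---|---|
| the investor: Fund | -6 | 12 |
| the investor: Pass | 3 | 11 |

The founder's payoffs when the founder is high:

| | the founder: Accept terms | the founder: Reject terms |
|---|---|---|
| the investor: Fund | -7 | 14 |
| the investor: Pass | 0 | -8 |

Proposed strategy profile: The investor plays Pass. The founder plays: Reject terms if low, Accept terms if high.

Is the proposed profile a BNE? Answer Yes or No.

Yes

A profile is a BNE iff every type of every player is best-responding given beliefs about the other side.
The investor plays Pass: E[Pass] = 0.375·(-4) + 0.625·(14) = 7.25; E[Fund] = 0.75. Best-responding. ✓
The founder (project quality low), facing Pass: Accept terms gives 3, Reject terms gives 11. Proposed Reject terms is best. ✓
The founder (project quality high), facing Pass: Accept terms gives 0, Reject terms gives -8. Proposed Accept terms is best. ✓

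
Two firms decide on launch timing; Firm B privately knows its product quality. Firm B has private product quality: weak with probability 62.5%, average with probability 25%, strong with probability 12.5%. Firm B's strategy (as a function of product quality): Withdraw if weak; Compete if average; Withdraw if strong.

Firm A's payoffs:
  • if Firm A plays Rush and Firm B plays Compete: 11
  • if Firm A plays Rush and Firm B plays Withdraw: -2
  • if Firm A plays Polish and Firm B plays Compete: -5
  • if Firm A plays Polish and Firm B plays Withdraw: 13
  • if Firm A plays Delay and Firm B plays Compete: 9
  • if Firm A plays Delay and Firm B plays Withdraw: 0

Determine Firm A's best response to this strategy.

Polish

Compute Firm A's expected payoff for each action, taking the expectation over Firm B's type.
E[Rush] = 0.625·(-2) + 0.25·(11) + 0.125·(-2) = 1.25
E[Polish] = 0.625·(13) + 0.25·(-5) + 0.125·(13) = 8.5
E[Delay] = 0.625·(0) + 0.25·(9) + 0.125·(0) = 2.25
Best response: Polish (8.5 is the largest).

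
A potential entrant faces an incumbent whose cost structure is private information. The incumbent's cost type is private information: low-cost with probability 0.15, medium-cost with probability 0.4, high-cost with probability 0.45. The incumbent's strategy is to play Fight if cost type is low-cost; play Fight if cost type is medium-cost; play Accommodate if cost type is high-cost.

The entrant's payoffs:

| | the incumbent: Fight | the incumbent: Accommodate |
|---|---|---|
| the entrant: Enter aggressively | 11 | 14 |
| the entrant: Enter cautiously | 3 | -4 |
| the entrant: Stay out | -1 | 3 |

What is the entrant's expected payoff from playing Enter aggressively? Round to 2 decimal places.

12.35

Take the expectation over the incumbent's cost type, weighting each type's action by its prior probability.
E[Enter aggressively] = 0.15·11 + 0.4·11 + 0.45·14 = 1.65 + 4.4 + 6.3 = 12.35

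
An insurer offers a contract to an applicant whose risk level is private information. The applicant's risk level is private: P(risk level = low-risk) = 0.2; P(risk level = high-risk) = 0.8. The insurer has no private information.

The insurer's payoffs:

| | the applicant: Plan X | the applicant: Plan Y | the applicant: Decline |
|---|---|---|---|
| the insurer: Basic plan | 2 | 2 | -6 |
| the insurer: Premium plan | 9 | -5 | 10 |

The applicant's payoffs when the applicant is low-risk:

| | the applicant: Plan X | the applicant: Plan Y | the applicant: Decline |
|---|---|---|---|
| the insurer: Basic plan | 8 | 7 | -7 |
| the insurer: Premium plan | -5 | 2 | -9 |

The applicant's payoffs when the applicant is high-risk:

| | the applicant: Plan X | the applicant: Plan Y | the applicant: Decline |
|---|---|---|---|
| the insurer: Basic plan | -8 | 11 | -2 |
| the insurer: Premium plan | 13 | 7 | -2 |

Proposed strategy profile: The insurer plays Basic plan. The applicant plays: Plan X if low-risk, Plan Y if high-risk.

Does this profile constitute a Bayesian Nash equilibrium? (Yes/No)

Yes

The insurer plays Basic plan: E[Basic plan] = 0.2·(2) + 0.8·(2) = 2; E[Premium plan] = -2.2. Best-responding. ✓
The applicant (risk level low-risk), facing Basic plan: Plan X gives 8, Plan Y gives 7, Decline gives -7. Proposed Plan X is best. ✓
The applicant (risk level high-risk), facing Basic plan: Plan X gives -8, Plan Y gives 11, Decline gives -2. Proposed Plan Y is best. ✓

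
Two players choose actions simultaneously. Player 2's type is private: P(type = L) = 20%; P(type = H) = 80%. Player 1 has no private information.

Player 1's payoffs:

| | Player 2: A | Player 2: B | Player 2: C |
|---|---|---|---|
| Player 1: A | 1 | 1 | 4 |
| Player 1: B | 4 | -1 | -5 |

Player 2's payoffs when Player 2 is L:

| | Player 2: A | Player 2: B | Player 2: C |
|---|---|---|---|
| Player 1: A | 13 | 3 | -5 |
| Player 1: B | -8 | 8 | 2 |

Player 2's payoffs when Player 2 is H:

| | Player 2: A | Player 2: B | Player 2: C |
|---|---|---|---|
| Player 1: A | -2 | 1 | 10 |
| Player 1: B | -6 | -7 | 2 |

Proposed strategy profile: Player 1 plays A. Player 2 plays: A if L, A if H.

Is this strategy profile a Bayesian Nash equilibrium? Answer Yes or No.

Player 1 plays A: E[A] = 0.2·(1) + 0.8·(1) = 1; E[B] = 4. Not best-responding. ✗
Player 2 (type L), facing A: A gives 13, B gives 3, C gives -5. Proposed A is best. ✓
Player 2 (type H), facing A: A gives -2, B gives 1, C gives 10. Proposed A is not best — profitable deviation exists. ✗

No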